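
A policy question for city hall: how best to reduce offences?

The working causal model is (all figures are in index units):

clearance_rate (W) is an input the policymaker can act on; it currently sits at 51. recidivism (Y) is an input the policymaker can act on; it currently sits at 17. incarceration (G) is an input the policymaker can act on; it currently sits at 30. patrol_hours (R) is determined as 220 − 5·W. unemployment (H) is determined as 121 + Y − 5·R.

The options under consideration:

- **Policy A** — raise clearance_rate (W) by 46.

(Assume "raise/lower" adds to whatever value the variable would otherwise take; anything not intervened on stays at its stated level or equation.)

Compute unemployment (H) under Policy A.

Policy A (W + 46):
  W = 51 + 46 = 97
  Y = 17
  R = 220 − 5·97 = -265
  H = 121 + 17 − 5·(-265) = 1463

1463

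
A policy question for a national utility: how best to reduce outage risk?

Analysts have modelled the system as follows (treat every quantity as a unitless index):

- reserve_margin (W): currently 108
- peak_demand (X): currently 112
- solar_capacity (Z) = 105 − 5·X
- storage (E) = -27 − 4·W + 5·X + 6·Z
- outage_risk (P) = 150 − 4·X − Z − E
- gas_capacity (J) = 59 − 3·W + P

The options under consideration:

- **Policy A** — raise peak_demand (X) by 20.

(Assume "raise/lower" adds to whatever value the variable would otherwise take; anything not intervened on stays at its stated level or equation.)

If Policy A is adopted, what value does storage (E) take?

-3129

Policy A (X + 20):
  W = 108
  X = 112 + 20 = 132
  Z = 105 − 5·132 = -555
  E = -27 − 4·108 + 5·132 + 6·(-555) = -3129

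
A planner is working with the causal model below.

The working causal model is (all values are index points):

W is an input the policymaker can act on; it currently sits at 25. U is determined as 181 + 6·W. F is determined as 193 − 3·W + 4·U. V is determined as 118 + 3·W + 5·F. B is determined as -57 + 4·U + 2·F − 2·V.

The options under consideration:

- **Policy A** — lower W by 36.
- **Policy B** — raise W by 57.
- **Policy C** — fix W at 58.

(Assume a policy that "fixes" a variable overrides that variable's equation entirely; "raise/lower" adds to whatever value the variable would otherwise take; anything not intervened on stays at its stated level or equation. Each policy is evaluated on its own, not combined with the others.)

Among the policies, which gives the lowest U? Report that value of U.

115

Policy A (W − 36):
  W = 25 − 36 = -11
  U = 181 + 6·(-11) = 115
Policy B (W + 57):
  W = 25 + 57 = 82
  U = 181 + 6·82 = 673
Policy C (W := 58):
  W = 58
  U = 181 + 6·58 = 529
Comparing — Policy A: U=115, Policy B: U=673, Policy C: U=529. Lowest is 115 (Policy A).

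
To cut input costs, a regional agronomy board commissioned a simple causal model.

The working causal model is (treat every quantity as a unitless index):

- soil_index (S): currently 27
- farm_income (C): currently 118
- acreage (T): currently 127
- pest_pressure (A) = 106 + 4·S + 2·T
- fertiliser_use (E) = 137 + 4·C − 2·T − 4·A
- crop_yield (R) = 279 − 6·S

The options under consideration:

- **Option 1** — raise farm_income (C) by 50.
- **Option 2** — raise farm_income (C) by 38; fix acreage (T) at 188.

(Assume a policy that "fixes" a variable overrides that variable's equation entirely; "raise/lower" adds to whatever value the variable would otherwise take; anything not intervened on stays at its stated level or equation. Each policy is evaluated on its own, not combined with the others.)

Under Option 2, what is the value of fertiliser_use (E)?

-1975

Option 2 (C + 38, T := 188):
  S = 27
  C = 118 + 38 = 156
  T = 188
  A = 106 + 4·27 + 2·188 = 590
  E = 137 + 4·156 − 2·188 − 4·590 = -1975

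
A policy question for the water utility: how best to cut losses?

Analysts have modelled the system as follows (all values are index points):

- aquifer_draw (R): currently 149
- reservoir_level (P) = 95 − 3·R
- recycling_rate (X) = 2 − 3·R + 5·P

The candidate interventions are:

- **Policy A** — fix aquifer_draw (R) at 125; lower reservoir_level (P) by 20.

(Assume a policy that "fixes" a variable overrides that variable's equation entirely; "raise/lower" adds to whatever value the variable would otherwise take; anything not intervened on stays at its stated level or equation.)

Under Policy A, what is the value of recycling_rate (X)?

Policy A (R := 125, P − 20):
  R = 125
  P = 95 − 3·125 (−20 from intervention) = -300
  X = 2 − 3·125 + 5·(-300) = -1873

-1873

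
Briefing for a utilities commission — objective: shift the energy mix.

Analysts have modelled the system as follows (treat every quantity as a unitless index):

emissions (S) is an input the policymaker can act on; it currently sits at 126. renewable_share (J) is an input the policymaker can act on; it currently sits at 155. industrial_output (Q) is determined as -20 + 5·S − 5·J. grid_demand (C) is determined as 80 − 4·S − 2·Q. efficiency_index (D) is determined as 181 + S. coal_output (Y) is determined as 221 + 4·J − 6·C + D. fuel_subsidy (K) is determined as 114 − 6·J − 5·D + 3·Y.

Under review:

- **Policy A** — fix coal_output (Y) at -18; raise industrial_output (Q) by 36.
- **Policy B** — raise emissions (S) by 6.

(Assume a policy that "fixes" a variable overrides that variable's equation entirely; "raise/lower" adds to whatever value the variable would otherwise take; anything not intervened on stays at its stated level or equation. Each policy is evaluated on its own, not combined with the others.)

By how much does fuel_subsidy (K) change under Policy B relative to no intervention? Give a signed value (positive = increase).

Baseline:
  S = 126
  J = 155
  Q = -20 + 5·126 − 5·155 = -165
  C = 80 − 4·126 − 2·(-165) = -94
  D = 181 + 126 = 307
  Y = 221 + 4·155 − 6·(-94) + 307 = 1712
  K = 114 − 6·155 − 5·307 + 3·1712 = 2785
Policy B (S + 6):
  S = 126 + 6 = 132
  J = 155
  Q = -20 + 5·132 − 5·155 = -135
  C = 80 − 4·132 − 2·(-135) = -178
  D = 181 + 132 = 313
  Y = 221 + 4·155 − 6·(-178) + 313 = 2222
  K = 114 − 6·155 − 5·313 + 3·2222 = 4285
Change in K: 4285 − 2785 = 1500

1500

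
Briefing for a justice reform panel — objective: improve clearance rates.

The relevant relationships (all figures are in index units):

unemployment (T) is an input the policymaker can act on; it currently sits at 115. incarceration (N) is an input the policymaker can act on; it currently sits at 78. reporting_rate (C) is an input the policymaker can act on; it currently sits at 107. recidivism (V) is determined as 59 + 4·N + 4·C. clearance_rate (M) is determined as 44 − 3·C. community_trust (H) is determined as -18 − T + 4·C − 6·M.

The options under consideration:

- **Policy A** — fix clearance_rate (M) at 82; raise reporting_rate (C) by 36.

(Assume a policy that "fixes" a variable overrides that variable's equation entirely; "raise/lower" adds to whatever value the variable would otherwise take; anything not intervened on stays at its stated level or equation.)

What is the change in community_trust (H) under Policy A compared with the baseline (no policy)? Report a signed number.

Baseline:
  T = 115
  C = 107
  M = 44 − 3·107 = -277
  H = -18 − 115 + 4·107 − 6·(-277) = 1957
Policy A (M := 82, C + 36):
  T = 115
  C = 107 + 36 = 143
  M = 82
  H = -18 − 115 + 4·143 − 6·82 = -53
Change in H: -53 − 1957 = -2010

-2010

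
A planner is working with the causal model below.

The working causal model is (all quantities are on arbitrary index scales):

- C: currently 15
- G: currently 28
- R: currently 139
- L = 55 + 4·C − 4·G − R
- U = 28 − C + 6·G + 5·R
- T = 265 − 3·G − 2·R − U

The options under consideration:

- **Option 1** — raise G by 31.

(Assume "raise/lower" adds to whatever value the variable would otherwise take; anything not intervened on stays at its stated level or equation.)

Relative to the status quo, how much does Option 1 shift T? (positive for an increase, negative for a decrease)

Baseline:
  C = 15
  G = 28
  R = 139
  U = 28 − 15 + 6·28 + 5·139 = 876
  T = 265 − 3·28 − 2·139 − 876 = -973
Option 1 (G + 31):
  C = 15
  G = 28 + 31 = 59
  R = 139
  U = 28 − 15 + 6·59 + 5·139 = 1062
  T = 265 − 3·59 − 2·139 − 1062 = -1252
Change in T: -1252 − (-973) = -279

-279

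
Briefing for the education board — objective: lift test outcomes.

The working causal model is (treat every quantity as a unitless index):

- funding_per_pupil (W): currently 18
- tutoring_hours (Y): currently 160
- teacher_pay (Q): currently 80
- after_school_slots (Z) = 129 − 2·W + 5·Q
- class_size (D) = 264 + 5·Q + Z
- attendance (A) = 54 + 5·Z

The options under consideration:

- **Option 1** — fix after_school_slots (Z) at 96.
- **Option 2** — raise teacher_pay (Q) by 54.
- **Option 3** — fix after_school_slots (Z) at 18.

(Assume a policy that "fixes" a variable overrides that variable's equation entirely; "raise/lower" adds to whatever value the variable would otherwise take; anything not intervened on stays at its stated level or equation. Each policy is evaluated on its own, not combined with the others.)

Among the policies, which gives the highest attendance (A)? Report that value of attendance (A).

3869

Option 1 (Z := 96):
  W = 18
  Q = 80
  Z = 96
  A = 54 + 5·96 = 534
Option 2 (Q + 54):
  W = 18
  Q = 80 + 54 = 134
  Z = 129 − 2·18 + 5·134 = 763
  A = 54 + 5·763 = 3869
Option 3 (Z := 18):
  W = 18
  Q = 80
  Z = 18
  A = 54 + 5·18 = 144
Comparing — Option 1: A=534, Option 2: A=3869, Option 3: A=144. Highest is 3869 (Option 2).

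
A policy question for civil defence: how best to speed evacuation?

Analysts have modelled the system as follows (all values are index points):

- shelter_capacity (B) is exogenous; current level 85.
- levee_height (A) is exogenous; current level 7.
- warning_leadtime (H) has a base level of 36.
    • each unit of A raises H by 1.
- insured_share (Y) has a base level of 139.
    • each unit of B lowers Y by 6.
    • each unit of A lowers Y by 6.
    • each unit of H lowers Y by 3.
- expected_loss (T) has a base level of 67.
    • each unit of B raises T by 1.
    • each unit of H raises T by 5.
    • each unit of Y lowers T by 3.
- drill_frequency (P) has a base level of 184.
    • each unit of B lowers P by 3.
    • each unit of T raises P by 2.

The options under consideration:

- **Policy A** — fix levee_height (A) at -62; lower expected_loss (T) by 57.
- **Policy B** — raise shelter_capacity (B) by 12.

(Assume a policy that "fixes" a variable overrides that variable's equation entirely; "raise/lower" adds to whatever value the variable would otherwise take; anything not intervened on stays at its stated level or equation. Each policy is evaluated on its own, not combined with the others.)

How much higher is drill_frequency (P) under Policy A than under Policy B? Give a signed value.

-4950

Policy A (A := -62, T − 57):
  B = 85
  A = -62
  H = 36 + (-62) = -26
  Y = 139 − 6·85 − 6·(-62) − 3·(-26) = 79
  T = 67 + 85 + 5·(-26) − 3·79 (−57 from intervention) = -272
  P = 184 − 3·85 + 2·(-272) = -615
Policy B (B + 12):
  B = 85 + 12 = 97
  A = 7
  H = 36 + 7 = 43
  Y = 139 − 6·97 − 6·7 − 3·43 = -614
  T = 67 + 97 + 5·43 − 3·(-614) = 2221
  P = 184 − 3·97 + 2·2221 = 4335
P: -615 − 4335 = -4950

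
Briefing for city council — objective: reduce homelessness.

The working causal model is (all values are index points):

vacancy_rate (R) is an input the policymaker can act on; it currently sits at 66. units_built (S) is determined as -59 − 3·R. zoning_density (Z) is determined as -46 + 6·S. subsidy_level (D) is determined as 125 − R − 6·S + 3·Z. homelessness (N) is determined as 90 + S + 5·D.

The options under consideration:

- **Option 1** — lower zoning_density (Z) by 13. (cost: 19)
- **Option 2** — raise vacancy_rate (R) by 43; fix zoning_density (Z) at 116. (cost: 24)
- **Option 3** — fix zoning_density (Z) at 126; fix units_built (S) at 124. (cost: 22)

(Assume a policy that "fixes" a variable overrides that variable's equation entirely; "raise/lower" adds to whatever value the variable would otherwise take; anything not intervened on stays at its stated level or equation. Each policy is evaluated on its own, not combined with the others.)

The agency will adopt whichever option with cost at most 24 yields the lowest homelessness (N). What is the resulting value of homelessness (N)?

Option 1 (Z − 13):
  R = 66
  S = -59 − 3·66 = -257
  Z = -46 + 6·(-257) (−13 from intervention) = -1601
  D = 125 − 66 − 6·(-257) + 3·(-1601) = -3202
  N = 90 + (-257) + 5·(-3202) = -16177
Option 2 (R + 43, Z := 116):
  R = 66 + 43 = 109
  S = -59 − 3·109 = -386
  Z = 116
  D = 125 − 109 − 6·(-386) + 3·116 = 2680
  N = 90 + (-386) + 5·2680 = 13104
Option 3 (Z := 126, S := 124):
  R = 66
  S = 124
  Z = 126
  D = 125 − 66 − 6·124 + 3·126 = -307
  N = 90 + 124 + 5·(-307) = -1321
Comparing — Option 1: N=-16177, Option 2: N=13104, Option 3: N=-1321. Lowest is -16177 (Option 1).

-16177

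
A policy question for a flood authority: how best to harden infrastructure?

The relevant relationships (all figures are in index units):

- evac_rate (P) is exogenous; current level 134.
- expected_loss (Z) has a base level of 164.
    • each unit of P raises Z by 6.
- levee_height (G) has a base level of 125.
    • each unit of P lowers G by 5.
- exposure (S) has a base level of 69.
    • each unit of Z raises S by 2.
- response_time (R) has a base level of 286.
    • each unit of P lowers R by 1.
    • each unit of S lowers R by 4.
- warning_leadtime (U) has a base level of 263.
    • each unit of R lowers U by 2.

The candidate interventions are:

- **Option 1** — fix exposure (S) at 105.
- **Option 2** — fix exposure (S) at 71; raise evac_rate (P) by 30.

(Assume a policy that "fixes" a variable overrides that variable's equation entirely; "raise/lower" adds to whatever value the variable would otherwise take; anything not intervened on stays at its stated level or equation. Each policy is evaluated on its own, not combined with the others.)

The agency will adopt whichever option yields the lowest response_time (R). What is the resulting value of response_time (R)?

-268

Option 1 (S := 105):
  P = 134
  Z = 164 + 6·134 = 968
  S = 105
  R = 286 − 134 − 4·105 = -268
Option 2 (S := 71, P + 30):
  P = 134 + 30 = 164
  Z = 164 + 6·164 = 1148
  S = 71
  R = 286 − 164 − 4·71 = -162
Comparing — Option 1: R=-268, Option 2: R=-162. Lowest is -268 (Option 1).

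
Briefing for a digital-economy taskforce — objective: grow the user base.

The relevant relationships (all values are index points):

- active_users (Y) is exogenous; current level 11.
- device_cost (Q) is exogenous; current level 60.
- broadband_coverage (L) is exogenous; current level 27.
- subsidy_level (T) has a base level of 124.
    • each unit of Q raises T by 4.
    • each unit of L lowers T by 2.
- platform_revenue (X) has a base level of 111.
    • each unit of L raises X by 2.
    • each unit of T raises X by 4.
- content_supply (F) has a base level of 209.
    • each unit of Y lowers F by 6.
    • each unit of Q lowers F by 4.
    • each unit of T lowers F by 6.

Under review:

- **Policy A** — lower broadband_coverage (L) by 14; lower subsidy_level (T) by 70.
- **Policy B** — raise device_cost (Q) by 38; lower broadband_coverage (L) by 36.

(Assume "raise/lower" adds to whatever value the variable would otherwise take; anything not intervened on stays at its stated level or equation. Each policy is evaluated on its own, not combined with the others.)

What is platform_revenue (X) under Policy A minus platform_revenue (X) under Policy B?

-1020

Policy A (L − 14, T − 70):
  Q = 60
  L = 27 − 14 = 13
  T = 124 + 4·60 − 2·13 (−70 from intervention) = 268
  X = 111 + 2·13 + 4·268 = 1209
Policy B (Q + 38, L − 36):
  Q = 60 + 38 = 98
  L = 27 − 36 = -9
  T = 124 + 4·98 − 2·(-9) = 534
  X = 111 + 2·(-9) + 4·534 = 2229
X: 1209 − 2229 = -1020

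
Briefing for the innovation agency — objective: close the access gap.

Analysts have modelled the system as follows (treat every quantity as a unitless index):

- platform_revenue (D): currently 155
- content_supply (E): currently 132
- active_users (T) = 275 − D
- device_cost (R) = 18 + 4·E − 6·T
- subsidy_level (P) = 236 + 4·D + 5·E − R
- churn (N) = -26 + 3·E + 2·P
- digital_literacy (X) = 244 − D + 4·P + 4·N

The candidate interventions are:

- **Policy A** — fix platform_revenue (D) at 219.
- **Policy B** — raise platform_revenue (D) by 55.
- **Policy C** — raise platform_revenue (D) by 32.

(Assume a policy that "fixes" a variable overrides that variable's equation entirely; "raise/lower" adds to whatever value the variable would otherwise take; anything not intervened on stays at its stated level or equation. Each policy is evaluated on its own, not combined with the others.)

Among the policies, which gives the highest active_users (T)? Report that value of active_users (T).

88

Policy A (D := 219):
  D = 219
  T = 275 − 219 = 56
Policy B (D + 55):
  D = 155 + 55 = 210
  T = 275 − 210 = 65
Policy C (D + 32):
  D = 155 + 32 = 187
  T = 275 − 187 = 88
Comparing — Policy A: T=56, Policy B: T=65, Policy C: T=88. Highest is 88 (Policy C).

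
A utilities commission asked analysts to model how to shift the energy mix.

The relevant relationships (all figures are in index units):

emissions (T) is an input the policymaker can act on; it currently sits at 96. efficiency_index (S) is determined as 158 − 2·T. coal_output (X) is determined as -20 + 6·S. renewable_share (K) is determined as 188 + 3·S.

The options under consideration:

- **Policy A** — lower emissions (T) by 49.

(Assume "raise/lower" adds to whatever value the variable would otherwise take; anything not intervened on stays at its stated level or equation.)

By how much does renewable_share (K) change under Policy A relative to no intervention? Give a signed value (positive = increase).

294

Baseline:
  T = 96
  S = 158 − 2·96 = -34
  K = 188 + 3·(-34) = 86
Policy A (T − 49):
  T = 96 − 49 = 47
  S = 158 − 2·47 = 64
  K = 188 + 3·64 = 380
Change in K: 380 − 86 = 294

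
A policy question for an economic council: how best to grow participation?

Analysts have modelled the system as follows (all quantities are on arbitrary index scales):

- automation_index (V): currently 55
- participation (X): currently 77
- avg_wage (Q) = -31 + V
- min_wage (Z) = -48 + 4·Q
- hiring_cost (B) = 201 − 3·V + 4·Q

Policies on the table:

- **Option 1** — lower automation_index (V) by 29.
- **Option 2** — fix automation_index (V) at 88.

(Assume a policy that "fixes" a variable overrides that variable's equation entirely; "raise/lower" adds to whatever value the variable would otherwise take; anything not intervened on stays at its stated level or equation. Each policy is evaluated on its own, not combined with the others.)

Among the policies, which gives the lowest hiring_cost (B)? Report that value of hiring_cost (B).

Option 1 (V − 29):
  V = 55 − 29 = 26
  Q = -31 + 26 = -5
  B = 201 − 3·26 + 4·(-5) = 103
Option 2 (V := 88):
  V = 88
  Q = -31 + 88 = 57
  B = 201 − 3·88 + 4·57 = 165
Comparing — Option 1: B=103, Option 2: B=165. Lowest is 103 (Option 1).

103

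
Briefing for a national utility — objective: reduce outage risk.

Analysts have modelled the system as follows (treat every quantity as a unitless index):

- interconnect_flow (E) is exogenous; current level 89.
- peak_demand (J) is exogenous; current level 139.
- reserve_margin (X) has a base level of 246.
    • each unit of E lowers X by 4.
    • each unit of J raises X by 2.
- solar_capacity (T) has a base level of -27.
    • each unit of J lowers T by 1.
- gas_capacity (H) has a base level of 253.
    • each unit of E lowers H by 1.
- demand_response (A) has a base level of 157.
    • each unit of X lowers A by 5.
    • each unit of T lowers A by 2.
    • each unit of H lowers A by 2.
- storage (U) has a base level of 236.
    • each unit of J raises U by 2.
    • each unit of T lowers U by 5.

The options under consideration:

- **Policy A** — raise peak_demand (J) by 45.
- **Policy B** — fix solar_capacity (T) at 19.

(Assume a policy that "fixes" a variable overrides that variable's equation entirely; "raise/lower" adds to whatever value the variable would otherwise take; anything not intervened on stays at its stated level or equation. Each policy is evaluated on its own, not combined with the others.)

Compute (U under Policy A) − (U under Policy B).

Policy A (J + 45):
  J = 139 + 45 = 184
  T = -27 − 184 = -211
  U = 236 + 2·184 − 5·(-211) = 1659
Policy B (T := 19):
  J = 139
  T = 19
  U = 236 + 2·139 − 5·19 = 419
U: 1659 − 419 = 1240

1240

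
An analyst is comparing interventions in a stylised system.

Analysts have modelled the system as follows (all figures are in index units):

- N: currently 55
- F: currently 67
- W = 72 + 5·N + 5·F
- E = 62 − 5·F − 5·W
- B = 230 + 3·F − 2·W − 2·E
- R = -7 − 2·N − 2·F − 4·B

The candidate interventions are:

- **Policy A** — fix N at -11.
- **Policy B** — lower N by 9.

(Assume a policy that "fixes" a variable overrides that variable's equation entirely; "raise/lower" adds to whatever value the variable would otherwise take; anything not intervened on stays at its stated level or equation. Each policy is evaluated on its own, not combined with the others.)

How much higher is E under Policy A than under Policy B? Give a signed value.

1425

Policy A (N := -11):
  N = -11
  F = 67
  W = 72 + 5·(-11) + 5·67 = 352
  E = 62 − 5·67 − 5·352 = -2033
Policy B (N − 9):
  N = 55 − 9 = 46
  F = 67
  W = 72 + 5·46 + 5·67 = 637
  E = 62 − 5·67 − 5·637 = -3458
E: -2033 − (-3458) = 1425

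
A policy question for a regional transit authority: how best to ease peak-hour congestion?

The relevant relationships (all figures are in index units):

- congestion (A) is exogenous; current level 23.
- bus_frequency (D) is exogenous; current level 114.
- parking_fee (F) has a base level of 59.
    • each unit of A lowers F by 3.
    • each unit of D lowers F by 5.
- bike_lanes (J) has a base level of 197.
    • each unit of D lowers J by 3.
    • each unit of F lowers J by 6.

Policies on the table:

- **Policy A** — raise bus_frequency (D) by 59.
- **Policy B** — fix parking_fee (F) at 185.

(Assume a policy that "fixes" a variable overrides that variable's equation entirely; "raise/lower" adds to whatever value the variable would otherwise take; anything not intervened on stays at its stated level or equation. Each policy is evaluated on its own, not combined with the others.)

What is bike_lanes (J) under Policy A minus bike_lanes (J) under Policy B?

6183

Policy A (D + 59):
  A = 23
  D = 114 + 59 = 173
  F = 59 − 3·23 − 5·173 = -875
  J = 197 − 3·173 − 6·(-875) = 4928
Policy B (F := 185):
  A = 23
  D = 114
  F = 185
  J = 197 − 3·114 − 6·185 = -1255
J: 4928 − (-1255) = 6183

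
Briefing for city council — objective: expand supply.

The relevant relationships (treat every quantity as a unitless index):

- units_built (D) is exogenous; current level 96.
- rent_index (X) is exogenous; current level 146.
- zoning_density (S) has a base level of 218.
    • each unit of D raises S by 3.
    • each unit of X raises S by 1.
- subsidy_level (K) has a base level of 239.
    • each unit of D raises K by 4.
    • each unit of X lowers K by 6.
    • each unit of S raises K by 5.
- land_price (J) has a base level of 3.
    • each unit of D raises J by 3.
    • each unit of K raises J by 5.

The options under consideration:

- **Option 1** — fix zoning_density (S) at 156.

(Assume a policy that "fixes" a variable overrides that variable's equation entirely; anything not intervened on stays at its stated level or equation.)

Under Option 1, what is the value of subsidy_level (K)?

527

Option 1 (S := 156):
  D = 96
  X = 146
  S = 156
  K = 239 + 4·96 − 6·146 + 5·156 = 527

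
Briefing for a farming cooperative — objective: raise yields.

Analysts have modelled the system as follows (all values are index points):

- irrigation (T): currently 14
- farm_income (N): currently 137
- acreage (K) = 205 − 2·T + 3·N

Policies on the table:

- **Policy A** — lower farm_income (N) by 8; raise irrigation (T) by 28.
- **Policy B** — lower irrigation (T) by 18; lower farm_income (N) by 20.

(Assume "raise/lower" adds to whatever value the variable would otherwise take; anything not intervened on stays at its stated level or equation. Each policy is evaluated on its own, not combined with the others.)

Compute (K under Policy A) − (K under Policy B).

Policy A (N − 8, T + 28):
  T = 14 + 28 = 42
  N = 137 − 8 = 129
  K = 205 − 2·42 + 3·129 = 508
Policy B (T − 18, N − 20):
  T = 14 − 18 = -4
  N = 137 − 20 = 117
  K = 205 − 2·(-4) + 3·117 = 564
K: 508 − 564 = -56

-56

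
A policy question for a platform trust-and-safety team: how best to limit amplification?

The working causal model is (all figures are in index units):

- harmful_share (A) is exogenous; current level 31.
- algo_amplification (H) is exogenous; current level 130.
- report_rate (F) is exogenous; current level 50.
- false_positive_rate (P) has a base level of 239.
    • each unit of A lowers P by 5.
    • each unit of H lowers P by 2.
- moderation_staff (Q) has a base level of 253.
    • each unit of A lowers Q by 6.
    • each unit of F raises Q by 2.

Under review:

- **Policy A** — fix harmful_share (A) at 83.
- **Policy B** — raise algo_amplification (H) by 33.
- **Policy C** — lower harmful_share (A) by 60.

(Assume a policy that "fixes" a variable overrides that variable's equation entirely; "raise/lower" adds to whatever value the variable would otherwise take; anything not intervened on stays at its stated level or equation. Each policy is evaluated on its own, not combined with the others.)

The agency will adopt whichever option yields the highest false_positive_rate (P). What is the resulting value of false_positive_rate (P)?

Policy A (A := 83):
  A = 83
  H = 130
  P = 239 − 5·83 − 2·130 = -436
Policy B (H + 33):
  A = 31
  H = 130 + 33 = 163
  P = 239 − 5·31 − 2·163 = -242
Policy C (A − 60):
  A = 31 − 60 = -29
  H = 130
  P = 239 − 5·(-29) − 2·130 = 124
Comparing — Policy A: P=-436, Policy B: P=-242, Policy C: P=124. Highest is 124 (Policy C).

124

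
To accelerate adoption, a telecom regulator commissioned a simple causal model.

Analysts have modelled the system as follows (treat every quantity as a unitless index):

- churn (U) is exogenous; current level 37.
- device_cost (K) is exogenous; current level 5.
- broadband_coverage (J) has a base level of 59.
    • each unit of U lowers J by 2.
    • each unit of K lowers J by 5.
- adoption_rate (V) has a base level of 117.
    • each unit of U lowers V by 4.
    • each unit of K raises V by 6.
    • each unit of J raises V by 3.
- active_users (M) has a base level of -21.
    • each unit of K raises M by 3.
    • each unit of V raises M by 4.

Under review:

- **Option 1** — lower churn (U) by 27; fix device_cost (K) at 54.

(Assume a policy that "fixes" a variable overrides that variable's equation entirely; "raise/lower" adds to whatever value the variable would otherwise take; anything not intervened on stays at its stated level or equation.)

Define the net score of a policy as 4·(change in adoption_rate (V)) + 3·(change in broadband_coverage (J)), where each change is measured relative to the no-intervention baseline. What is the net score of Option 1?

-1257

Baseline:
  U = 37
  K = 5
  J = 59 − 2·37 − 5·5 = -40
  V = 117 − 4·37 + 6·5 + 3·(-40) = -121
Option 1 (U − 27, K := 54):
  U = 37 − 27 = 10
  K = 54
  J = 59 − 2·10 − 5·54 = -231
  V = 117 − 4·10 + 6·54 + 3·(-231) = -292
ΔV = -292 − (-121) = -171; ΔJ = -231 − (-40) = -191
Score = 4·(-171) + 3·(-191) = -1257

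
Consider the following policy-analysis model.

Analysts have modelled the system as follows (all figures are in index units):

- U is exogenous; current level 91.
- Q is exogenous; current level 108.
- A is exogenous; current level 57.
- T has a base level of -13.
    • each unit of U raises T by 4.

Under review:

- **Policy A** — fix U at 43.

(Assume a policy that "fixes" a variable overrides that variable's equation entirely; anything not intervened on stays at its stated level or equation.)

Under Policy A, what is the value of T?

159

Policy A (U := 43):
  U = 43
  T = -13 + 4·43 = 159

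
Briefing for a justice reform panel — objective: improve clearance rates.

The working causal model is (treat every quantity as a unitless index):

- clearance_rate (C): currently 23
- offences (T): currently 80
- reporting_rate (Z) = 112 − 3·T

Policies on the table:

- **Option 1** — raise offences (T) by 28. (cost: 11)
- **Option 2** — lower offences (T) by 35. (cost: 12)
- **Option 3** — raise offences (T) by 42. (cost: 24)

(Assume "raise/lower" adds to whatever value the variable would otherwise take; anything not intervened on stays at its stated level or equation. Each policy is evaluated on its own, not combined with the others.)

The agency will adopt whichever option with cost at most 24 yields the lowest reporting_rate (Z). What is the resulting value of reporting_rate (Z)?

-254

Option 1 (T + 28):
  T = 80 + 28 = 108
  Z = 112 − 3·108 = -212
Option 2 (T − 35):
  T = 80 − 35 = 45
  Z = 112 − 3·45 = -23
Option 3 (T + 42):
  T = 80 + 42 = 122
  Z = 112 − 3·122 = -254
Comparing — Option 1: Z=-212, Option 2: Z=-23, Option 3: Z=-254. Lowest is -254 (Option 3).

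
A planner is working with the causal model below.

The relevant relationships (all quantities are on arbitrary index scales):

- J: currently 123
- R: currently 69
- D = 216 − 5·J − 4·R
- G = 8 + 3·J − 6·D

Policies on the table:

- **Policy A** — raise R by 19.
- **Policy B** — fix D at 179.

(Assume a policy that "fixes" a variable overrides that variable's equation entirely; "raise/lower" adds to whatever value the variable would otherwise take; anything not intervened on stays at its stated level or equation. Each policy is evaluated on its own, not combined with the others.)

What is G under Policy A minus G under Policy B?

Policy A (R + 19):
  J = 123
  R = 69 + 19 = 88
  D = 216 − 5·123 − 4·88 = -751
  G = 8 + 3·123 − 6·(-751) = 4883
Policy B (D := 179):
  J = 123
  R = 69
  D = 179
  G = 8 + 3·123 − 6·179 = -697
G: 4883 − (-697) = 5580

5580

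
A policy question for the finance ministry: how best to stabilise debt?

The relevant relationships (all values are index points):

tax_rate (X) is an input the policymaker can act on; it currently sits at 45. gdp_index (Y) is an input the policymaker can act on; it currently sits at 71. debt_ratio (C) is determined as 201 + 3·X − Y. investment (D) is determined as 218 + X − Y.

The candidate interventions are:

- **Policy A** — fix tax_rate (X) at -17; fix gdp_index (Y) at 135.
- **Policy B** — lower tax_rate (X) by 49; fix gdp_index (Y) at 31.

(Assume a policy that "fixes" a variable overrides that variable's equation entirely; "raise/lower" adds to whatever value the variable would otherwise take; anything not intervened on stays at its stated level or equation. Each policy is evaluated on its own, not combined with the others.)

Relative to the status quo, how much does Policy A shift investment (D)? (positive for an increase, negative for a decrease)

Baseline:
  X = 45
  Y = 71
  D = 218 + 45 − 71 = 192
Policy A (X := -17, Y := 135):
  X = -17
  Y = 135
  D = 218 + (-17) − 135 = 66
Change in D: 66 − 192 = -126

-126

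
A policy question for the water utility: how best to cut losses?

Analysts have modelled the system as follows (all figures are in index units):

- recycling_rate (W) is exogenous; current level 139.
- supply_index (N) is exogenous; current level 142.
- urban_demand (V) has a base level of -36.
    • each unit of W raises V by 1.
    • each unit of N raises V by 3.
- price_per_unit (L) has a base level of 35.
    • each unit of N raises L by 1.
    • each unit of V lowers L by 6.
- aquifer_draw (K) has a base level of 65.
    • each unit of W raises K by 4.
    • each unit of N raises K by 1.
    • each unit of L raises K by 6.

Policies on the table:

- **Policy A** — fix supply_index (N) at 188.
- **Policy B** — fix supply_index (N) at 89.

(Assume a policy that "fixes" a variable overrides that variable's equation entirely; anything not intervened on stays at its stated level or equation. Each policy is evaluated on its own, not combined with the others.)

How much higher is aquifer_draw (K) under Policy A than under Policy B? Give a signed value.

-9999

Policy A (N := 188):
  W = 139
  N = 188
  V = -36 + 139 + 3·188 = 667
  L = 35 + 188 − 6·667 = -3779
  K = 65 + 4·139 + 188 + 6·(-3779) = -21865
Policy B (N := 89):
  W = 139
  N = 89
  V = -36 + 139 + 3·89 = 370
  L = 35 + 89 − 6·370 = -2096
  K = 65 + 4·139 + 89 + 6·(-2096) = -11866
K: -21865 − (-11866) = -9999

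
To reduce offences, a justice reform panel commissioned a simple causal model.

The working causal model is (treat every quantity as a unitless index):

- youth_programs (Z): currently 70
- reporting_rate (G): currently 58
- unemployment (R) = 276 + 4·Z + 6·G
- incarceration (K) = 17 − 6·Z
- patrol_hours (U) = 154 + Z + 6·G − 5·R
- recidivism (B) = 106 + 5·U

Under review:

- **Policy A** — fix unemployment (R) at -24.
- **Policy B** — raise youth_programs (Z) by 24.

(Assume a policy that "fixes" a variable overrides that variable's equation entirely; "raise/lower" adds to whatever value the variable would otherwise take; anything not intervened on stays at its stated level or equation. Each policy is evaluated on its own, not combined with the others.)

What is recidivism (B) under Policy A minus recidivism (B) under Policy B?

Policy A (R := -24):
  Z = 70
  G = 58
  R = -24
  U = 154 + 70 + 6·58 − 5·(-24) = 692
  B = 106 + 5·692 = 3566
Policy B (Z + 24):
  Z = 70 + 24 = 94
  G = 58
  R = 276 + 4·94 + 6·58 = 1000
  U = 154 + 94 + 6·58 − 5·1000 = -4404
  B = 106 + 5·(-4404) = -21914
B: 3566 − (-21914) = 25480

25480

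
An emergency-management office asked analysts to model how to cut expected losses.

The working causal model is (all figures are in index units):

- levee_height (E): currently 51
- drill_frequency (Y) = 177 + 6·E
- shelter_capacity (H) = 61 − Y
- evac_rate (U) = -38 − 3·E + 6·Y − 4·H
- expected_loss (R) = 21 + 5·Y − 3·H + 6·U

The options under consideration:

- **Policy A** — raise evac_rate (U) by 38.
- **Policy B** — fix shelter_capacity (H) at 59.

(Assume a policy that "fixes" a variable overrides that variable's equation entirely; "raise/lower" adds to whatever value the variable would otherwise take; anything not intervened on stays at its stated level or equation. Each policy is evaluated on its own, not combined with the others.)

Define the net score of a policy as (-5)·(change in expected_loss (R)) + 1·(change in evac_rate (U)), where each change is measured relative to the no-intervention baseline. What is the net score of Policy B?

Baseline:
  E = 51
  Y = 177 + 6·51 = 483
  H = 61 − 483 = -422
  U = -38 − 3·51 + 6·483 − 4·(-422) = 4395
  R = 21 + 5·483 − 3·(-422) + 6·4395 = 30072
Policy B (H := 59):
  E = 51
  Y = 177 + 6·51 = 483
  H = 59
  U = -38 − 3·51 + 6·483 − 4·59 = 2471
  R = 21 + 5·483 − 3·59 + 6·2471 = 17085
ΔR = 17085 − 30072 = -12987; ΔU = 2471 − 4395 = -1924
Score = (-5)·(-12987) + 1·(-1924) = 63011

63011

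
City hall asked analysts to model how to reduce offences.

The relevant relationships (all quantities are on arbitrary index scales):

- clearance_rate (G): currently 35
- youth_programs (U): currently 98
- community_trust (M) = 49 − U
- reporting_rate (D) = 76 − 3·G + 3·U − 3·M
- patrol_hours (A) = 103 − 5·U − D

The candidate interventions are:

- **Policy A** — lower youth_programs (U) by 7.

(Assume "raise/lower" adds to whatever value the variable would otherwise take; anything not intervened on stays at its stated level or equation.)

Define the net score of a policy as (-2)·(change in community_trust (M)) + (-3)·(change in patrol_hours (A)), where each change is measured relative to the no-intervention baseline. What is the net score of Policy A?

Baseline:
  G = 35
  U = 98
  M = 49 − 98 = -49
  D = 76 − 3·35 + 3·98 − 3·(-49) = 412
  A = 103 − 5·98 − 412 = -799
Policy A (U − 7):
  G = 35
  U = 98 − 7 = 91
  M = 49 − 91 = -42
  D = 76 − 3·35 + 3·91 − 3·(-42) = 370
  A = 103 − 5·91 − 370 = -722
ΔM = -42 − (-49) = 7; ΔA = -722 − (-799) = 77
Score = (-2)·7 + (-3)·77 = -245

-245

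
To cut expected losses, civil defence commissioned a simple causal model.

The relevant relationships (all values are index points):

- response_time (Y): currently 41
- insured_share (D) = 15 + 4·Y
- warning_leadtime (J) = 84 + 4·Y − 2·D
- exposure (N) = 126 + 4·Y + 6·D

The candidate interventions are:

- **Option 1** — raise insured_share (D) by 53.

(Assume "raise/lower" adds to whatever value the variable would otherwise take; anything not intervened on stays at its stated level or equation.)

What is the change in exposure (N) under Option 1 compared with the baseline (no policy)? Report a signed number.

318

Baseline:
  Y = 41
  D = 15 + 4·41 = 179
  N = 126 + 4·41 + 6·179 = 1364
Option 1 (D + 53):
  Y = 41
  D = 15 + 4·41 (+53 from intervention) = 232
  N = 126 + 4·41 + 6·232 = 1682
Change in N: 1682 − 1364 = 318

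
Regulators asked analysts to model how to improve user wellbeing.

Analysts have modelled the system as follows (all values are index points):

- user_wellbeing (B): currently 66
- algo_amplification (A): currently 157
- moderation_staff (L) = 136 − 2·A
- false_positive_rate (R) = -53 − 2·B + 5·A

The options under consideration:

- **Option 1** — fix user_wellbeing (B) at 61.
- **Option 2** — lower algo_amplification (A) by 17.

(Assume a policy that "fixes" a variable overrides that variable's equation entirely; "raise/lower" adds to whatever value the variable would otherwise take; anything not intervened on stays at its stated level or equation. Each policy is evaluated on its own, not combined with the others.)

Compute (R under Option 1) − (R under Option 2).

95

Option 1 (B := 61):
  B = 61
  A = 157
  R = -53 − 2·61 + 5·157 = 610
Option 2 (A − 17):
  B = 66
  A = 157 − 17 = 140
  R = -53 − 2·66 + 5·140 = 515
R: 610 − 515 = 95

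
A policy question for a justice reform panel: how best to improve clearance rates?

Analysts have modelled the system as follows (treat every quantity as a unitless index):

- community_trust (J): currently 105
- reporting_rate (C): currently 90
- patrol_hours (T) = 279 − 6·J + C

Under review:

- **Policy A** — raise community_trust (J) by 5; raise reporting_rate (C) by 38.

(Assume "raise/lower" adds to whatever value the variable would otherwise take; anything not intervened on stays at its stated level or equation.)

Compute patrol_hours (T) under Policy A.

Policy A (J + 5, C + 38):
  J = 105 + 5 = 110
  C = 90 + 38 = 128
  T = 279 − 6·110 + 128 = -253

-253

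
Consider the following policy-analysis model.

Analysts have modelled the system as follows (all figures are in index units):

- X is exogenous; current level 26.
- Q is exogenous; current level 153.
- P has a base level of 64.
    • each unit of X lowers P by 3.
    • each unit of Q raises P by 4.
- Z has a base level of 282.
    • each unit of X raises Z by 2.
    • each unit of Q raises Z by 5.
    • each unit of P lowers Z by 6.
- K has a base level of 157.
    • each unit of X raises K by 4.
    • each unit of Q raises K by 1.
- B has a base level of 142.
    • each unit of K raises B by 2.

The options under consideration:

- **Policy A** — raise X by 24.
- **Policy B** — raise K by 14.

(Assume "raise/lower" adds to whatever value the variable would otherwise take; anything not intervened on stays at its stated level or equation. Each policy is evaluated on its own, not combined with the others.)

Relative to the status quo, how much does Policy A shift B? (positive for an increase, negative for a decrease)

Baseline:
  X = 26
  Q = 153
  K = 157 + 4·26 + 153 = 414
  B = 142 + 2·414 = 970
Policy A (X + 24):
  X = 26 + 24 = 50
  Q = 153
  K = 157 + 4·50 + 153 = 510
  B = 142 + 2·510 = 1162
Change in B: 1162 − 970 = 192

192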